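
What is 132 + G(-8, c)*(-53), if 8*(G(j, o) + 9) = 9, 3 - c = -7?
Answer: 4395/8 ≈ 549.38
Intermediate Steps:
c = 10 (c = 3 - 1*(-7) = 3 + 7 = 10)
G(j, o) = -63/8 (G(j, o) = -9 + (⅛)*9 = -9 + 9/8 = -63/8)
132 + G(-8, c)*(-53) = 132 - 63/8*(-53) = 132 + 3339/8 = 4395/8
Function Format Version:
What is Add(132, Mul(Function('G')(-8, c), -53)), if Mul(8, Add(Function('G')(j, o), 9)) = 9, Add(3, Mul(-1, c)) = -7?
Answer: Rational(4395, 8) ≈ 549.38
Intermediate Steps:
c = 10 (c = Add(3, Mul(-1, -7)) = Add(3, 7) = 10)
Function('G')(j, o) = Rational(-63, 8) (Function('G')(j, o) = Add(-9, Mul(Rational(1, 8), 9)) = Add(-9, Rational(9, 8)) = Rational(-63, 8))
Add(132, Mul(Function('G')(-8, c), -53)) = Add(132, Mul(Rational(-63, 8), -53)) = Add(132, Rational(3339, 8)) = Rational(4395, 8)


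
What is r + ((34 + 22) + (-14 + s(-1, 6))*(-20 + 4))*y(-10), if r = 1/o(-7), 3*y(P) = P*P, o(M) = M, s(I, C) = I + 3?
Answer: 173597/21 ≈ 8266.5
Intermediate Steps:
s(I, C) = 3 + I
y(P) = P²/3 (y(P) = (P*P)/3 = P²/3)
r = -⅐ (r = 1/(-7) = -⅐ ≈ -0.14286)
r + ((34 + 22) + (-14 + s(-1, 6))*(-20 + 4))*y(-10) = -⅐ + ((34 + 22) + (-14 + (3 - 1))*(-20 + 4))*((⅓)*(-10)²) = -⅐ + (56 + (-14 + 2)*(-16))*((⅓)*100) = -⅐ + (56 - 12*(-16))*(100/3) = -⅐ + (56 + 192)*(100/3) = -⅐ + 248*(100/3) = -⅐ + 24800/3 = 173597/21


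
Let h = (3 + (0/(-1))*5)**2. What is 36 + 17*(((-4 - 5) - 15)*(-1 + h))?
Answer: -3228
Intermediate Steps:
h = 9 (h = (3 + (0*(-1))*5)**2 = (3 + 0*5)**2 = (3 + 0)**2 = 3**2 = 9)
36 + 17*(((-4 - 5) - 15)*(-1 + h)) = 36 + 17*(((-4 - 5) - 15)*(-1 + 9)) = 36 + 17*((-9 - 15)*8) = 36 + 17*(-24*8) = 36 + 17*(-192) = 36 - 3264 = -3228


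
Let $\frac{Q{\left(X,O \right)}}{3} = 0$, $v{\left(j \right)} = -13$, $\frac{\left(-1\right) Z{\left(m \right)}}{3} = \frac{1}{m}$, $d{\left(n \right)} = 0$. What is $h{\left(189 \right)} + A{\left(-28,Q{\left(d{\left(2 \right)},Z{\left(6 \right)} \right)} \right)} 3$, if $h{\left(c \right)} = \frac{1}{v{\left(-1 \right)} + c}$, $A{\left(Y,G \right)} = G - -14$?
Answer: $\frac{7393}{176} \approx 42.006$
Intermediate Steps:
$Z{\left(m \right)} = - \frac{3}{m}$
$Q{\left(X,O \right)} = 0$ ($Q{\left(X,O \right)} = 3 \cdot 0 = 0$)
$A{\left(Y,G \right)} = 14 + G$ ($A{\left(Y,G \right)} = G + 14 = 14 + G$)
$h{\left(c \right)} = \frac{1}{-13 + c}$
$h{\left(189 \right)} + A{\left(-28,Q{\left(d{\left(2 \right)},Z{\left(6 \right)} \right)} \right)} 3 = \frac{1}{-13 + 189} + \left(14 + 0\right) 3 = \frac{1}{176} + 14 \cdot 3 = \frac{1}{176} + 42 = \frac{7393}{176}$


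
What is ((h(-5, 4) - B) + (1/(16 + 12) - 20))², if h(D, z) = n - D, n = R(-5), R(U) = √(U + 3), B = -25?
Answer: 77393/784 + 281*I*√2/14 ≈ 98.716 + 28.385*I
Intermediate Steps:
R(U) = √(3 + U)
n = I*√2 (n = √(3 - 5) = √(-2) = I*√2 ≈ 1.4142*I)
h(D, z) = -D + I*√2 (h(D, z) = I*√2 - D = -D + I*√2)
((h(-5, 4) - B) + (1/(16 + 12) - 20))² = (((-1*(-5) + I*√2) - 1*(-25)) + (1/(16 + 12) - 20))² = (((5 + I*√2) + 25) + (1/28 - 20))² = ((30 + I*√2) + (1/28 - 20))² = ((30 + I*√2) - 559/28)² = (281/28 + I*√2)²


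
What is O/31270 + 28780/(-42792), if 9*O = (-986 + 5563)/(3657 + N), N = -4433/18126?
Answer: -140685012481051/209181128032590 ≈ -0.67255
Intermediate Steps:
N = -4433/18126 (N = -4433*1/18126 = -4433/18126 ≈ -0.24457)
O = 9218078/66282349 (O = ((-986 + 5563)/(3657 - 4433/18126))/9 = (4577/(66282349/18126))/9 = (4577*(18126/66282349))/9 = (1/9)*(82962702/66282349) = 9218078/66282349 ≈ 0.13907)
O/31270 + 28780/(-42792) = (9218078/66282349)/31270 + 28780/(-42792) = (9218078/66282349)*(1/31270) + 28780*(-1/42792) = 86963/19553292955 - 7195/10698 = -140685012481051/209181128032590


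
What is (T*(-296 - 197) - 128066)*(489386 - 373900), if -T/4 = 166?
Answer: 23014742996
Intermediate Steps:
T = -664 (T = -4*166 = -664)
(T*(-296 - 197) - 128066)*(489386 - 373900) = (-664*(-296 - 197) - 128066)*(489386 - 373900) = (-664*(-493) - 128066)*115486 = (327352 - 128066)*115486 = 199286*115486 = 23014742996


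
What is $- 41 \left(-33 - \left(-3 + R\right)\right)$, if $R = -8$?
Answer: $902$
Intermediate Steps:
$- 41 \left(-33 - \left(-3 + R\right)\right) = - 41 \left(-33 + \left(3 - -8\right)\right) = - 41 \left(-33 + \left(3 + 8\right)\right) = - 41 \left(-33 + 11\right) = \left(-41\right) \left(-22\right) = 902$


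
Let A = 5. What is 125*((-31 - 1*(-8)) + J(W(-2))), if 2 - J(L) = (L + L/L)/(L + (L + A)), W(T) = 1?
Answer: -18625/7 ≈ -2660.7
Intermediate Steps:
J(L) = 2 - (1 + L)/(5 + 2*L) (J(L) = 2 - (L + L/L)/(L + (L + 5)) = 2 - (L + 1)/(L + (5 + L)) = 2 - (1 + L)/(5 + 2*L))
125*((-31 - 1*(-8)) + J(W(-2))) = 125*((-31 - 1*(-8)) + 3*(3 + 1)/(5 + 2*1)) = 125*((-31 + 8) + 3*4/(5 + 2)) = 125*(-23 + 3*4/7) = 125*(-23 + 3*(1/7)*4) = 125*(-23 + 12/7) = 125*(-149/7) = -18625/7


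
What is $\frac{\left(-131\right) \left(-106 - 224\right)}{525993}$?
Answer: $\frac{14410}{175331} \approx 0.082187$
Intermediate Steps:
$\frac{\left(-131\right) \left(-106 - 224\right)}{525993} = \left(-131\right) \left(-330\right) \frac{1}{525993} = 43230 \cdot \frac{1}{525993} = \frac{14410}{175331}$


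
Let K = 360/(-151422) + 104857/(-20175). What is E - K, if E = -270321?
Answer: -137633039991866/509156475 ≈ -2.7032e+5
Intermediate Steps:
K = -2647486609/509156475 (K = 360*(-1/151422) + 104857*(-1/20175) = -60/25237 - 104857/20175 = -2647486609/509156475 ≈ -5.1998)
E - K = -270321 - 1*(-2647486609/509156475) = -270321 + 2647486609/509156475 = -137633039991866/509156475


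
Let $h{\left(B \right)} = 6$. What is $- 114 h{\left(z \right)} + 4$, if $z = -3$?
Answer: $-680$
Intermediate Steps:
$- 114 h{\left(z \right)} + 4 = \left(-114\right) 6 + 4 = -684 + 4 = -680$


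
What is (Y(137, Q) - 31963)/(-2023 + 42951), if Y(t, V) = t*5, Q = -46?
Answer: -15639/20464 ≈ -0.76422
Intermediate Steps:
Y(t, V) = 5*t
(Y(137, Q) - 31963)/(-2023 + 42951) = (5*137 - 31963)/(-2023 + 42951) = (685 - 31963)/40928 = -31278*1/40928 = -15639/20464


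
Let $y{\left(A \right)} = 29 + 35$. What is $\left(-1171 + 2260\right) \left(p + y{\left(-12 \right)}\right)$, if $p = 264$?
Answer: $357192$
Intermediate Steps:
$y{\left(A \right)} = 64$
$\left(-1171 + 2260\right) \left(p + y{\left(-12 \right)}\right) = \left(-1171 + 2260\right) \left(264 + 64\right) = 1089 \cdot 328 = 357192$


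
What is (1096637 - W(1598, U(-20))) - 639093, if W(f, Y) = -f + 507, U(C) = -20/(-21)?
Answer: 458635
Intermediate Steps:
U(C) = 20/21 (U(C) = -20*(-1/21) = 20/21)
W(f, Y) = 507 - f
(1096637 - W(1598, U(-20))) - 639093 = (1096637 - (507 - 1*1598)) - 639093 = (1096637 - (507 - 1598)) - 639093 = (1096637 - 1*(-1091)) - 639093 = (1096637 + 1091) - 639093 = 1097728 - 639093 = 458635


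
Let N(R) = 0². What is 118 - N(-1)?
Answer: 118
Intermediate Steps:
N(R) = 0
118 - N(-1) = 118 - 1*0 = 118 + 0 = 118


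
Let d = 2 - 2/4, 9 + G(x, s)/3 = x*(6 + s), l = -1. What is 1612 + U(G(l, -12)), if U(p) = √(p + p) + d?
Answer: 3227/2 + 3*I*√2 ≈ 1613.5 + 4.2426*I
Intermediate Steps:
G(x, s) = -27 + 3*x*(6 + s) (G(x, s) = -27 + 3*(x*(6 + s)) = -27 + 3*x*(6 + s))
d = 3/2 (d = 2 - 2/4 = 2 - 2*¼ = 2 - ½ = 3/2 ≈ 1.5000)
U(p) = 3/2 + √2*√p (U(p) = √(p + p) + 3/2 = √(2*p) + 3/2 = √2*√p + 3/2 = 3/2 + √2*√p)
1612 + U(G(l, -12)) = 1612 + (3/2 + √2*√(-27 + 18*(-1) + 3*(-12)*(-1))) = 1612 + (3/2 + √2*√(-27 - 18 + 36)) = 1612 + (3/2 + √2*√(-9)) = 1612 + (3/2 + √2*(3*I)) = 1612 + (3/2 + 3*I*√2) = 3227/2 + 3*I*√2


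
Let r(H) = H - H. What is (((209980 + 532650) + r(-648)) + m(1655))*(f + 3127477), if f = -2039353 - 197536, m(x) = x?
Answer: 662851289580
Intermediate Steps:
r(H) = 0
f = -2236889
(((209980 + 532650) + r(-648)) + m(1655))*(f + 3127477) = (((209980 + 532650) + 0) + 1655)*(-2236889 + 3127477) = ((742630 + 0) + 1655)*890588 = (742630 + 1655)*890588 = 744285*890588 = 662851289580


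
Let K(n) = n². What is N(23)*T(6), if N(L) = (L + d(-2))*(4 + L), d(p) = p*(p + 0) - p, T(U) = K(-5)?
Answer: 19575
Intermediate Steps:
T(U) = 25 (T(U) = (-5)² = 25)
d(p) = p² - p (d(p) = p*p - p = p² - p)
N(L) = (4 + L)*(6 + L) (N(L) = (L - 2*(-1 - 2))*(4 + L) = (L - 2*(-3))*(4 + L) = (L + 6)*(4 + L) = (6 + L)*(4 + L) = (4 + L)*(6 + L))
N(23)*T(6) = (24 + 23² + 10*23)*25 = (24 + 529 + 230)*25 = 783*25 = 19575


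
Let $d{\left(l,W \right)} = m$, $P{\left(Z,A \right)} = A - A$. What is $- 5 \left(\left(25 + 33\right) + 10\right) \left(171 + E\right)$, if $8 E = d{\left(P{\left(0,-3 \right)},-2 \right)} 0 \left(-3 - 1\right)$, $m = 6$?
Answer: $-58140$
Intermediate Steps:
$P{\left(Z,A \right)} = 0$
$d{\left(l,W \right)} = 6$
$E = 0$ ($E = \frac{6 \cdot 0 \left(-3 - 1\right)}{8} = \frac{0 \left(-3 - 1\right)}{8} = \frac{0 \left(-4\right)}{8} = \frac{1}{8} \cdot 0 = 0$)
$- 5 \left(\left(25 + 33\right) + 10\right) \left(171 + E\right) = - 5 \left(\left(25 + 33\right) + 10\right) \left(171 + 0\right) = - 5 \left(58 + 10\right) 171 = \left(-5\right) 68 \cdot 171 = \left(-340\right) 171 = -58140$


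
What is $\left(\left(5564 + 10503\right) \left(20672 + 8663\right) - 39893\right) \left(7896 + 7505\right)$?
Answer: $7258268786352$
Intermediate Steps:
$\left(\left(5564 + 10503\right) \left(20672 + 8663\right) - 39893\right) \left(7896 + 7505\right) = \left(16067 \cdot 29335 - 39893\right) 15401 = \left(471325445 - 39893\right) 15401 = 471285552 \cdot 15401 = 7258268786352$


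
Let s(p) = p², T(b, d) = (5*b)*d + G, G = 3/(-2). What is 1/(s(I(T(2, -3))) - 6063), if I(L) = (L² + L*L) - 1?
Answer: 4/15712837 ≈ 2.5457e-7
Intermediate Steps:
G = -3/2 (G = 3*(-½) = -3/2 ≈ -1.5000)
T(b, d) = -3/2 + 5*b*d (T(b, d) = (5*b)*d - 3/2 = 5*b*d - 3/2 = -3/2 + 5*b*d)
I(L) = -1 + 2*L² (I(L) = (L² + L²) - 1 = 2*L² - 1 = -1 + 2*L²)
1/(s(I(T(2, -3))) - 6063) = 1/((-1 + 2*(-3/2 + 5*2*(-3))²)² - 6063) = 1/((-1 + 2*(-3/2 - 30)²)² - 6063) = 1/((-1 + 2*(-63/2)²)² - 6063) = 1/((-1 + 2*(3969/4))² - 6063) = 1/((-1 + 3969/2)² - 6063) = 1/((3967/2)² - 6063) = 1/(15737089/4 - 6063) = 1/(15712837/4) = 4/15712837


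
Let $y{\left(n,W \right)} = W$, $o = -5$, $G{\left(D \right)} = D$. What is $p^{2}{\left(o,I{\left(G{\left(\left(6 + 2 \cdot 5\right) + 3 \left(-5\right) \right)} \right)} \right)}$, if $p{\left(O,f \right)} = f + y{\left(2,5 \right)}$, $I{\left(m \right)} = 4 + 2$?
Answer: $121$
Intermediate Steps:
$I{\left(m \right)} = 6$
$p{\left(O,f \right)} = 5 + f$ ($p{\left(O,f \right)} = f + 5 = 5 + f$)
$p^{2}{\left(o,I{\left(G{\left(\left(6 + 2 \cdot 5\right) + 3 \left(-5\right) \right)} \right)} \right)} = \left(5 + 6\right)^{2} = 11^{2} = 121$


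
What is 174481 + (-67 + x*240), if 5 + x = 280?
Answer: 240414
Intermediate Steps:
x = 275 (x = -5 + 280 = 275)
174481 + (-67 + x*240) = 174481 + (-67 + 275*240) = 174481 + (-67 + 66000) = 174481 + 65933 = 240414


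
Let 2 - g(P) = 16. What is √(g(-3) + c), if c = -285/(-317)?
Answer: I*√1316501/317 ≈ 3.6195*I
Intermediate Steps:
c = 285/317 (c = -285*(-1/317) = 285/317 ≈ 0.89905)
g(P) = -14 (g(P) = 2 - 1*16 = 2 - 16 = -14)
√(g(-3) + c) = √(-14 + 285/317) = √(-4153/317) = I*√1316501/317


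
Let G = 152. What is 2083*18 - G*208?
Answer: 5878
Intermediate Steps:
2083*18 - G*208 = 2083*18 - 152*208 = 37494 - 1*31616 = 37494 - 31616 = 5878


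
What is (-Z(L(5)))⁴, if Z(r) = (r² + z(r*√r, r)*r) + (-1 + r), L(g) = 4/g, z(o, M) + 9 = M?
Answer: 547981281/390625 ≈ 1402.8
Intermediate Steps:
z(o, M) = -9 + M
Z(r) = -1 + r + r² + r*(-9 + r) (Z(r) = (r² + (-9 + r)*r) + (-1 + r) = (r² + r*(-9 + r)) + (-1 + r) = -1 + r + r² + r*(-9 + r))
(-Z(L(5)))⁴ = (-(-1 - 32/5 + 2*(4/5)²))⁴ = (-(-1 - 32/5 + 2*(4*(⅕))²))⁴ = (-(-1 - 8*⅘ + 2*(⅘)²))⁴ = (-(-1 - 32/5 + 2*(16/25)))⁴ = (-(-1 - 32/5 + 32/25))⁴ = (-1*(-153/25))⁴ = (153/25)⁴ = 547981281/390625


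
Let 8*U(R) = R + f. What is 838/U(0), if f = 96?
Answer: 419/6 ≈ 69.833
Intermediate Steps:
U(R) = 12 + R/8 (U(R) = (R + 96)/8 = (96 + R)/8 = 12 + R/8)
838/U(0) = 838/(12 + (⅛)*0) = 838/(12 + 0) = 838/12 = 838*(1/12) = 419/6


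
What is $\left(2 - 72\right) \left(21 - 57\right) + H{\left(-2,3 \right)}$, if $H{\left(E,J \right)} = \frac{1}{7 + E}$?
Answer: $\frac{12601}{5} \approx 2520.2$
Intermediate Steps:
$\left(2 - 72\right) \left(21 - 57\right) + H{\left(-2,3 \right)} = \left(2 - 72\right) \left(21 - 57\right) + \frac{1}{7 - 2} = \left(2 - 72\right) \left(21 - 57\right) + \frac{1}{5} = \left(-70\right) \left(-36\right) + \frac{1}{5} = 2520 + \frac{1}{5} = \frac{12601}{5}$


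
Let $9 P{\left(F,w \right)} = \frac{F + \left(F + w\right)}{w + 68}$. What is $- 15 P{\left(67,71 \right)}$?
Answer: $- \frac{1025}{417} \approx -2.458$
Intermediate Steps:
$P{\left(F,w \right)} = \frac{w + 2 F}{9 \left(68 + w\right)}$ ($P{\left(F,w \right)} = \frac{\left(F + \left(F + w\right)\right) \frac{1}{w + 68}}{9} = \frac{\left(w + 2 F\right) \frac{1}{68 + w}}{9} = \frac{\frac{1}{68 + w} \left(w + 2 F\right)}{9} = \frac{w + 2 F}{9 \left(68 + w\right)}$)
$- 15 P{\left(67,71 \right)} = - 15 \frac{71 + 2 \cdot 67}{9 \left(68 + 71\right)} = - 15 \frac{71 + 134}{9 \cdot 139} = - 15 \cdot \frac{1}{9} \cdot \frac{1}{139} \cdot 205 = \left(-15\right) \frac{205}{1251} = - \frac{1025}{417}$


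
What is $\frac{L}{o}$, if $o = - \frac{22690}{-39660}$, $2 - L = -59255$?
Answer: $\frac{235013262}{2269} \approx 1.0358 \cdot 10^{5}$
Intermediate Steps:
$L = 59257$ ($L = 2 - -59255 = 2 + 59255 = 59257$)
$o = \frac{2269}{3966}$ ($o = \left(-22690\right) \left(- \frac{1}{39660}\right) = \frac{2269}{3966} \approx 0.57211$)
$\frac{L}{o} = \frac{59257}{\frac{2269}{3966}} = 59257 \cdot \frac{3966}{2269} = \frac{235013262}{2269}$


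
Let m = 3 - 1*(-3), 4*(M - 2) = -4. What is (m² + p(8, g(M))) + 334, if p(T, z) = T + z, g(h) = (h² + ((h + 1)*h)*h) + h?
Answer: 382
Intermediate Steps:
M = 1 (M = 2 + (¼)*(-4) = 2 - 1 = 1)
m = 6 (m = 3 + 3 = 6)
g(h) = h + h² + h²*(1 + h) (g(h) = (h² + ((1 + h)*h)*h) + h = (h² + (h*(1 + h))*h) + h = (h² + h²*(1 + h)) + h = h + h² + h²*(1 + h))
(m² + p(8, g(M))) + 334 = (6² + (8 + 1*(1 + 1² + 2*1))) + 334 = (36 + (8 + 1*(1 + 1 + 2))) + 334 = (36 + (8 + 1*4)) + 334 = (36 + (8 + 4)) + 334 = (36 + 12) + 334 = 48 + 334 = 382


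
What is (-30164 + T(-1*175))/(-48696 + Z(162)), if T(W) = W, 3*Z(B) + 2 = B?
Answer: 91017/145928 ≈ 0.62371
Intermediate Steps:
Z(B) = -⅔ + B/3
(-30164 + T(-1*175))/(-48696 + Z(162)) = (-30164 - 1*175)/(-48696 + (-⅔ + (⅓)*162)) = (-30164 - 175)/(-48696 + (-⅔ + 54)) = -30339/(-48696 + 160/3) = -30339/(-145928/3) = -30339*(-3/145928) = 91017/145928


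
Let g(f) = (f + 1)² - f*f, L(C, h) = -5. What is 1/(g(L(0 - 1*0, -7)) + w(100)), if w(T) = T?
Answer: 1/91 ≈ 0.010989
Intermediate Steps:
g(f) = (1 + f)² - f²
1/(g(L(0 - 1*0, -7)) + w(100)) = 1/((1 + 2*(-5)) + 100) = 1/((1 - 10) + 100) = 1/(-9 + 100) = 1/91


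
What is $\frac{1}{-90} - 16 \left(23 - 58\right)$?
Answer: $\frac{50399}{90} \approx 559.99$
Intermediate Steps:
$\frac{1}{-90} - 16 \left(23 - 58\right) = - \frac{1}{90} - 16 \left(23 - 58\right) = - \frac{1}{90} - -560 = - \frac{1}{90} + 560 = \frac{50399}{90}$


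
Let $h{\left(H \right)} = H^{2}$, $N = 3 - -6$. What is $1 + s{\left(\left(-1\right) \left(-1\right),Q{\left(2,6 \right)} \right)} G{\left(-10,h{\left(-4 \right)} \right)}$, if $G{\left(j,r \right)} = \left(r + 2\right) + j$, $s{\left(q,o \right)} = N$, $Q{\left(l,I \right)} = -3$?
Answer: $73$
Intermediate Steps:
$N = 9$ ($N = 3 + 6 = 9$)
$s{\left(q,o \right)} = 9$
$G{\left(j,r \right)} = 2 + j + r$ ($G{\left(j,r \right)} = \left(2 + r\right) + j = 2 + j + r$)
$1 + s{\left(\left(-1\right) \left(-1\right),Q{\left(2,6 \right)} \right)} G{\left(-10,h{\left(-4 \right)} \right)} = 1 + 9 \left(2 - 10 + \left(-4\right)^{2}\right) = 1 + 9 \left(2 - 10 + 16\right) = 1 + 9 \cdot 8 = 1 + 72 = 73$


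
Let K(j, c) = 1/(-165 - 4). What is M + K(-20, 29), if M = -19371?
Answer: -3273700/169 ≈ -19371.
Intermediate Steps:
K(j, c) = -1/169 (K(j, c) = 1/(-169) = -1/169)
M + K(-20, 29) = -19371 - 1/169 = -3273700/169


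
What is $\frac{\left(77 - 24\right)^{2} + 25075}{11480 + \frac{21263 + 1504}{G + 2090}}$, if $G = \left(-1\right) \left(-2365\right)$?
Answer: $\frac{41407740}{17055389} \approx 2.4278$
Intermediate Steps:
$G = 2365$
$\frac{\left(77 - 24\right)^{2} + 25075}{11480 + \frac{21263 + 1504}{G + 2090}} = \frac{\left(77 - 24\right)^{2} + 25075}{11480 + \frac{21263 + 1504}{2365 + 2090}} = \frac{53^{2} + 25075}{11480 + \frac{22767}{4455}} = \frac{2809 + 25075}{11480 + 22767 \cdot \frac{1}{4455}} = \frac{27884}{11480 + \frac{7589}{1485}} = \frac{27884}{\frac{17055389}{1485}} = 27884 \cdot \frac{1485}{17055389} = \frac{41407740}{17055389}$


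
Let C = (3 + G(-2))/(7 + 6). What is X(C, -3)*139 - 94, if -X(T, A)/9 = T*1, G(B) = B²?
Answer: -9979/13 ≈ -767.62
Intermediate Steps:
C = 7/13 (C = (3 + (-2)²)/(7 + 6) = (3 + 4)/13 = 7*(1/13) = 7/13 ≈ 0.53846)
X(T, A) = -9*T
X(C, -3)*139 - 94 = -9*7/13*139 - 94 = -63/13*139 - 94 = -8757/13 - 94 = -9979/13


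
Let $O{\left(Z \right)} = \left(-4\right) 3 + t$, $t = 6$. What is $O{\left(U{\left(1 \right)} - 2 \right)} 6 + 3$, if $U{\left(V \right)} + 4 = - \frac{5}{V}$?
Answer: $-33$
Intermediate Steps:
$U{\left(V \right)} = -4 - \frac{5}{V}$
$O{\left(Z \right)} = -6$ ($O{\left(Z \right)} = \left(-4\right) 3 + 6 = -12 + 6 = -6$)
$O{\left(U{\left(1 \right)} - 2 \right)} 6 + 3 = \left(-6\right) 6 + 3 = -36 + 3 = -33$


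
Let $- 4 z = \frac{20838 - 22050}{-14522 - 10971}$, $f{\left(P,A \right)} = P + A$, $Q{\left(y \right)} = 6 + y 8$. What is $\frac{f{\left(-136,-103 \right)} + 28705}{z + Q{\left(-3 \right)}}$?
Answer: $- \frac{725683738}{459177} \approx -1580.4$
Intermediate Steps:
$Q{\left(y \right)} = 6 + 8 y$
$f{\left(P,A \right)} = A + P$
$z = - \frac{303}{25493}$ ($z = - \frac{\left(20838 - 22050\right) \frac{1}{-14522 - 10971}}{4} = - \frac{\left(-1212\right) \frac{1}{-25493}}{4} = - \frac{\left(-1212\right) \left(- \frac{1}{25493}\right)}{4} = \left(- \frac{1}{4}\right) \frac{1212}{25493} = - \frac{303}{25493} \approx -0.011886$)
$\frac{f{\left(-136,-103 \right)} + 28705}{z + Q{\left(-3 \right)}} = \frac{\left(-103 - 136\right) + 28705}{- \frac{303}{25493} + \left(6 + 8 \left(-3\right)\right)} = \frac{-239 + 28705}{- \frac{303}{25493} + \left(6 - 24\right)} = \frac{28466}{- \frac{303}{25493} - 18} = \frac{28466}{- \frac{459177}{25493}} = 28466 \left(- \frac{25493}{459177}\right) = - \frac{725683738}{459177}$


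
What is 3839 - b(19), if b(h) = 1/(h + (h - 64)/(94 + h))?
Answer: 8069465/2102 ≈ 3838.9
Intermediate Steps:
b(h) = 1/(h + (-64 + h)/(94 + h))
3839 - b(19) = 3839 - (94 + 19)/(-64 + 19² + 95*19) = 3839 - 113/(-64 + 361 + 1805) = 3839 - 113/2102 = 8069465/2102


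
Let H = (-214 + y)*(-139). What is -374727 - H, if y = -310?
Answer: -447563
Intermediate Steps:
H = 72836 (H = (-214 - 310)*(-139) = -524*(-139) = 72836)
-374727 - H = -374727 - 1*72836 = -374727 - 72836 = -447563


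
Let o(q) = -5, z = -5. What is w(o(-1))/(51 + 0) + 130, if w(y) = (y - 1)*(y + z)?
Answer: 2230/17 ≈ 131.18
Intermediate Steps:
w(y) = (-1 + y)*(-5 + y) (w(y) = (y - 1)*(y - 5) = (-1 + y)*(-5 + y))
w(o(-1))/(51 + 0) + 130 = (5 + (-5)² - 6*(-5))/(51 + 0) + 130 = (5 + 25 + 30)/51 + 130 = (1/51)*60 + 130 = 20/17 + 130 = 2230/17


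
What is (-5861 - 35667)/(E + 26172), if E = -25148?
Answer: -5191/128 ≈ -40.555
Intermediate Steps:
(-5861 - 35667)/(E + 26172) = (-5861 - 35667)/(-25148 + 26172) = -41528/1024 = -41528*1/1024 = -5191/128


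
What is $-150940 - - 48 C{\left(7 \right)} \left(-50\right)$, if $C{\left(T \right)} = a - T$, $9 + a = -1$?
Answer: $-110140$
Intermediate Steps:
$a = -10$ ($a = -9 - 1 = -10$)
$C{\left(T \right)} = -10 - T$
$-150940 - - 48 C{\left(7 \right)} \left(-50\right) = -150940 - - 48 \left(-10 - 7\right) \left(-50\right) = -150940 - \left(-48\right) \left(-17\right) \left(-50\right) = -150940 - 816 \left(-50\right) = -150940 - -40800 = -150940 + 40800 = -110140$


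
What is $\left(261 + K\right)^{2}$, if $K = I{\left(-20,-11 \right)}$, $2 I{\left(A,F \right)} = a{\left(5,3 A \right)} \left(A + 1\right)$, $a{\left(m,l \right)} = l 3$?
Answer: $3884841$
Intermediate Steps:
$a{\left(m,l \right)} = 3 l$
$I{\left(A,F \right)} = \frac{9 A \left(1 + A\right)}{2}$ ($I{\left(A,F \right)} = \frac{3 \cdot 3 A \left(A + 1\right)}{2} = \frac{9 A \left(1 + A\right)}{2}$)
$K = 1710$ ($K = \frac{9}{2} \left(-20\right) \left(1 - 20\right) = \frac{9}{2} \left(-20\right) \left(-19\right) = 1710$)
$\left(261 + K\right)^{2} = \left(261 + 1710\right)^{2} = 1971^{2} = 3884841$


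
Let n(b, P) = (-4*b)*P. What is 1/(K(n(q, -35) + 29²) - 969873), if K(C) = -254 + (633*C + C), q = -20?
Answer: -1/2212133 ≈ -4.5205e-7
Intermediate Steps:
n(b, P) = -4*P*b
K(C) = -254 + 634*C
1/(K(n(q, -35) + 29²) - 969873) = 1/((-254 + 634*(-4*(-35)*(-20) + 29²)) - 969873) = 1/((-254 + 634*(-2800 + 841)) - 969873) = 1/((-254 + 634*(-1959)) - 969873) = 1/((-254 - 1242006) - 969873) = 1/(-1242260 - 969873) = 1/(-2212133) = -1/2212133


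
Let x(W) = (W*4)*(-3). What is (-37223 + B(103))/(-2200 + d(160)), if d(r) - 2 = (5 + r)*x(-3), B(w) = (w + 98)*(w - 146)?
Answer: -22933/1871 ≈ -12.257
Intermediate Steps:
B(w) = (-146 + w)*(98 + w) (B(w) = (98 + w)*(-146 + w) = (-146 + w)*(98 + w))
x(W) = -12*W (x(W) = (4*W)*(-3) = -12*W)
d(r) = 182 + 36*r (d(r) = 2 + (5 + r)*(-12*(-3)) = 2 + (5 + r)*36 = 2 + (180 + 36*r) = 182 + 36*r)
(-37223 + B(103))/(-2200 + d(160)) = (-37223 + (-14308 + 103**2 - 48*103))/(-2200 + (182 + 36*160)) = (-37223 + (-14308 + 10609 - 4944))/(-2200 + (182 + 5760)) = (-37223 - 8643)/(-2200 + 5942) = -45866/3742 = -45866*1/3742 = -22933/1871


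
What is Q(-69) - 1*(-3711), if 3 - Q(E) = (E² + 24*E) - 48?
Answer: 657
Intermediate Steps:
Q(E) = 51 - E² - 24*E (Q(E) = 3 - ((E² + 24*E) - 48) = 3 - (-48 + E² + 24*E) = 3 + (48 - E² - 24*E) = 51 - E² - 24*E)
Q(-69) - 1*(-3711) = (51 - 1*(-69)² - 24*(-69)) - 1*(-3711) = (51 - 1*4761 + 1656) + 3711 = (51 - 4761 + 1656) + 3711 = -3054 + 3711 = 657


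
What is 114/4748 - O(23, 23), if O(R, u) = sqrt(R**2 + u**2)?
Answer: 57/2374 - 23*sqrt(2) ≈ -32.503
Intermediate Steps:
114/4748 - O(23, 23) = 114/4748 - sqrt(23**2 + 23**2) = 114*(1/4748) - sqrt(529 + 529) = 57/2374 - sqrt(1058) = 57/2374 - 23*sqrt(2)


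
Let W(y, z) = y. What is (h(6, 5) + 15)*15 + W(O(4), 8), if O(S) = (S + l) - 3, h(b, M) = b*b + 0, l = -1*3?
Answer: 763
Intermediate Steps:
l = -3
h(b, M) = b² (h(b, M) = b² + 0 = b²)
O(S) = -6 + S (O(S) = (S - 3) - 3 = (-3 + S) - 3 = -6 + S)
(h(6, 5) + 15)*15 + W(O(4), 8) = (6² + 15)*15 + (-6 + 4) = (36 + 15)*15 - 2 = 51*15 - 2 = 765 - 2 = 763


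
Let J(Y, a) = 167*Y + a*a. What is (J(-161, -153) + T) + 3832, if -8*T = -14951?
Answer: 17783/8 ≈ 2222.9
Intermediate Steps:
J(Y, a) = a² + 167*Y (J(Y, a) = 167*Y + a² = a² + 167*Y)
T = 14951/8 (T = -⅛*(-14951) = 14951/8 ≈ 1868.9)
(J(-161, -153) + T) + 3832 = (((-153)² + 167*(-161)) + 14951/8) + 3832 = ((23409 - 26887) + 14951/8) + 3832 = (-3478 + 14951/8) + 3832 = -12873/8 + 3832 = 17783/8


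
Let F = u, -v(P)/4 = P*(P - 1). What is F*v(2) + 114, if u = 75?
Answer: -486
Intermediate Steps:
v(P) = -4*P*(-1 + P) (v(P) = -4*P*(P - 1) = -4*P*(-1 + P))
F = 75
F*v(2) + 114 = 75*(4*2*(1 - 1*2)) + 114 = 75*(4*2*(1 - 2)) + 114 = 75*(4*2*(-1)) + 114 = 75*(-8) + 114 = -600 + 114 = -486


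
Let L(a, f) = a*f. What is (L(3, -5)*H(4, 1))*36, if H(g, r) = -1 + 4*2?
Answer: -3780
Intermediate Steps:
H(g, r) = 7 (H(g, r) = -1 + 8 = 7)
(L(3, -5)*H(4, 1))*36 = ((3*(-5))*7)*36 = -15*7*36 = -105*36 = -3780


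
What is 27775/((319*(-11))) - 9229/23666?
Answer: -62700701/7549454 ≈ -8.3053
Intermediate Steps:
27775/((319*(-11))) - 9229/23666 = 27775/(-3509) - 9229*1/23666 = 27775*(-1/3509) - 9229/23666 = -2525/319 - 9229/23666 = -62700701/7549454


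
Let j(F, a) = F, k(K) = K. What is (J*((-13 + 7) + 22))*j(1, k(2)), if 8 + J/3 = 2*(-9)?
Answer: -1248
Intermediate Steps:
J = -78 (J = -24 + 3*(2*(-9)) = -24 + 3*(-18) = -24 - 54 = -78)
(J*((-13 + 7) + 22))*j(1, k(2)) = -78*((-13 + 7) + 22)*1 = -78*(-6 + 22)*1 = -78*16*1 = -1248*1 = -1248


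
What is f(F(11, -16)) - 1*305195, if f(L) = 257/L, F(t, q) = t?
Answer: -3356888/11 ≈ -3.0517e+5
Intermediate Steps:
f(F(11, -16)) - 1*305195 = 257/11 - 1*305195 = 257*(1/11) - 305195 = 257/11 - 305195 = -3356888/11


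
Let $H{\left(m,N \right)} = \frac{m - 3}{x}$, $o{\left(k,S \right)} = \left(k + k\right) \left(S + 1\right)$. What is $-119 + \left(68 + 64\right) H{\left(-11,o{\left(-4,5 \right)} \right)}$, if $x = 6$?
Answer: $-427$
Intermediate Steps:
$o{\left(k,S \right)} = 2 k \left(1 + S\right)$
$H{\left(m,N \right)} = - \frac{1}{2} + \frac{m}{6}$ ($H{\left(m,N \right)} = \frac{m - 3}{6} = \left(-3 + m\right) \frac{1}{6} = - \frac{1}{2} + \frac{m}{6}$)
$-119 + \left(68 + 64\right) H{\left(-11,o{\left(-4,5 \right)} \right)} = -119 + \left(68 + 64\right) \left(- \frac{1}{2} + \frac{1}{6} \left(-11\right)\right) = -119 + 132 \left(- \frac{1}{2} - \frac{11}{6}\right) = -119 + 132 \left(- \frac{7}{3}\right) = -119 - 308 = -427$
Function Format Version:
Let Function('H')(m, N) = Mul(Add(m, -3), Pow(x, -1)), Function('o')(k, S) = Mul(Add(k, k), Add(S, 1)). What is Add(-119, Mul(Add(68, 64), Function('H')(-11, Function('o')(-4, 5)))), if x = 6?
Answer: -427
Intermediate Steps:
Function('o')(k, S) = Mul(2, k, Add(1, S)) (Function('o')(k, S) = Mul(Mul(2, k), Add(1, S)) = Mul(2, k, Add(1, S)))
Function('H')(m, N) = Add(Rational(-1, 2), Mul(Rational(1, 6), m)) (Function('H')(m, N) = Mul(Add(m, -3), Pow(6, -1)) = Mul(Add(-3, m), Rational(1, 6)) = Add(Rational(-1, 2), Mul(Rational(1, 6), m)))
Add(-119, Mul(Add(68, 64), Function('H')(-11, Function('o')(-4, 5)))) = Add(-119, Mul(Add(68, 64), Add(Rational(-1, 2), Mul(Rational(1, 6), -11)))) = Add(-119, Mul(132, Add(Rational(-1, 2), Rational(-11, 6)))) = Add(-119, Mul(132, Rational(-7, 3))) = Add(-119, -308) = -427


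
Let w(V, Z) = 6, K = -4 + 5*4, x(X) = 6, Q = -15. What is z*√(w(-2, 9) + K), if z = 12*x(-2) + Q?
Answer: 57*√22 ≈ 267.35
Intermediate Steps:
K = 16 (K = -4 + 20 = 16)
z = 57 (z = 12*6 - 15 = 72 - 15 = 57)
z*√(w(-2, 9) + K) = 57*√(6 + 16) = 57*√22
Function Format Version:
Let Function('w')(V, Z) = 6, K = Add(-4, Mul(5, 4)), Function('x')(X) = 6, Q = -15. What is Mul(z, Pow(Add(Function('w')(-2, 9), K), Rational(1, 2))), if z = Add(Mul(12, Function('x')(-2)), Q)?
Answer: Mul(57, Pow(22, Rational(1, 2))) ≈ 267.35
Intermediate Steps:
K = 16 (K = Add(-4, 20) = 16)
z = 57 (z = Add(Mul(12, 6), -15) = Add(72, -15) = 57)
Mul(z, Pow(Add(Function('w')(-2, 9), K), Rational(1, 2))) = Mul(57, Pow(Add(6, 16), Rational(1, 2))) = Mul(57, Pow(22, Rational(1, 2)))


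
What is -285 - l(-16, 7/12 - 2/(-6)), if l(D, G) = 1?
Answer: -286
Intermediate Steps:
-285 - l(-16, 7/12 - 2/(-6)) = -285 - 1*1 = -285 - 1 = -286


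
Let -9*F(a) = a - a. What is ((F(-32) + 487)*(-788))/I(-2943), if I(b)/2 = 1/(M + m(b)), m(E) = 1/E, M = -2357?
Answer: 1330990912456/2943 ≈ 4.5226e+8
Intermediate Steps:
F(a) = 0 (F(a) = -(a - a)/9 = -⅑*0 = 0)
I(b) = 2/(-2357 + 1/b)
((F(-32) + 487)*(-788))/I(-2943) = ((0 + 487)*(-788))/((-2*(-2943)/(-1 + 2357*(-2943)))) = (487*(-788))/((-2*(-2943)/(-1 - 6936651))) = -383756/((-2*(-2943)/(-6936652))) = -383756/((-2*(-2943)*(-1/6936652))) = -383756/(-2943/3468326) = -383756*(-3468326/2943) = 1330990912456/2943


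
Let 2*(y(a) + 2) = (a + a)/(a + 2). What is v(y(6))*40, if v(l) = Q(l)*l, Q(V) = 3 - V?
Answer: -425/2 ≈ -212.50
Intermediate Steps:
y(a) = -2 + a/(2 + a) (y(a) = -2 + ((a + a)/(a + 2))/2 = -2 + ((2*a)/(2 + a))/2 = -2 + (2*a/(2 + a))/2 = -2 + a/(2 + a))
v(l) = l*(3 - l) (v(l) = (3 - l)*l = l*(3 - l))
v(y(6))*40 = (((-4 - 1*6)/(2 + 6))*(3 - (-4 - 1*6)/(2 + 6)))*40 = (((-4 - 6)/8)*(3 - (-4 - 6)/8))*40 = (((1/8)*(-10))*(3 - (-10)/8))*40 = -5*(3 - 1*(-5/4))/4*40 = -5*(3 + 5/4)/4*40 = -5/4*17/4*40 = -85/16*40 = -425/2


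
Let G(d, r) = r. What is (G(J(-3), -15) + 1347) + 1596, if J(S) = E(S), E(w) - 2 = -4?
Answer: 2928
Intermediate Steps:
E(w) = -2 (E(w) = 2 - 4 = -2)
J(S) = -2
(G(J(-3), -15) + 1347) + 1596 = (-15 + 1347) + 1596 = 1332 + 1596 = 2928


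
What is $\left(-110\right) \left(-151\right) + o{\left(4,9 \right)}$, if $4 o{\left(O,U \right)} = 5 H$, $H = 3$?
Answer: $\frac{66455}{4} \approx 16614.0$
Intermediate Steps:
$o{\left(O,U \right)} = \frac{15}{4}$ ($o{\left(O,U \right)} = \frac{5 \cdot 3}{4} = \frac{1}{4} \cdot 15 = \frac{15}{4}$)
$\left(-110\right) \left(-151\right) + o{\left(4,9 \right)} = \left(-110\right) \left(-151\right) + \frac{15}{4} = 16610 + \frac{15}{4} = \frac{66455}{4}$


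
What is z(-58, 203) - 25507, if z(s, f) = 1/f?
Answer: -5177920/203 ≈ -25507.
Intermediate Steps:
z(-58, 203) - 25507 = 1/203 - 25507 = -5177920/203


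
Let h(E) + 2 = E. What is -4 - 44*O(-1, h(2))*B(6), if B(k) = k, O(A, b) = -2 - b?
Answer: 524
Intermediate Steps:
h(E) = -2 + E
-4 - 44*O(-1, h(2))*B(6) = -4 - 44*(-2 - (-2 + 2))*6 = -4 - 44*(-2 - 1*0)*6 = -4 - 44*(-2 + 0)*6 = -4 - (-88)*6 = -4 - 44*(-12) = -4 + 528 = 524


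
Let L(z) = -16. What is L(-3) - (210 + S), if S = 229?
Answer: -455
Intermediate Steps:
L(-3) - (210 + S) = -16 - (210 + 229) = -16 - 1*439 = -16 - 439 = -455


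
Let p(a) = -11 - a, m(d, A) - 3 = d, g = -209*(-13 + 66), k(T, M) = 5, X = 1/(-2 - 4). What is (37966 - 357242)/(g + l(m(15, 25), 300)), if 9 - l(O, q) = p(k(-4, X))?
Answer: 79819/2763 ≈ 28.889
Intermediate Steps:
X = -⅙ (X = 1/(-6) = -⅙ ≈ -0.16667)
g = -11077 (g = -209*53 = -11077)
m(d, A) = 3 + d
l(O, q) = 25 (l(O, q) = 9 - (-11 - 1*5) = 9 - (-11 - 5) = 9 - 1*(-16) = 9 + 16 = 25)
(37966 - 357242)/(g + l(m(15, 25), 300)) = (37966 - 357242)/(-11077 + 25) = -319276/(-11052) = -319276*(-1/11052) = 79819/2763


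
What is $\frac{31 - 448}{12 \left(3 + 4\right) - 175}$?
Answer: $\frac{417}{91} \approx 4.5824$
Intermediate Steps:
$\frac{31 - 448}{12 \left(3 + 4\right) - 175} = - \frac{417}{12 \cdot 7 - 175} = - \frac{417}{84 - 175} = - \frac{417}{-91} = \left(-417\right) \left(- \frac{1}{91}\right) = \frac{417}{91}$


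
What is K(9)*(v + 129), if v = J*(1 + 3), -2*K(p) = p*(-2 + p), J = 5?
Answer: -9387/2 ≈ -4693.5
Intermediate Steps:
K(p) = -p*(-2 + p)/2
v = 20 (v = 5*(1 + 3) = 5*4 = 20)
K(9)*(v + 129) = ((½)*9*(2 - 1*9))*(20 + 129) = ((½)*9*(2 - 9))*149 = ((½)*9*(-7))*149 = -63/2*149 = -9387/2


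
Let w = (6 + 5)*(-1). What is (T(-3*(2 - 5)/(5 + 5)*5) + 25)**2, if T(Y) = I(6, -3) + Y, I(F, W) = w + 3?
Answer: 1849/4 ≈ 462.25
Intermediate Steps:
w = -11 (w = 11*(-1) = -11)
I(F, W) = -8 (I(F, W) = -11 + 3 = -8)
T(Y) = -8 + Y
(T(-3*(2 - 5)/(5 + 5)*5) + 25)**2 = ((-8 - 3*(2 - 5)/(5 + 5)*5) + 25)**2 = ((-8 - (-9)/10*5) + 25)**2 = ((-8 - 3*(-3/10)*5) + 25)**2 = ((-8 + (9/10)*5) + 25)**2 = ((-8 + 9/2) + 25)**2 = (-7/2 + 25)**2 = (43/2)**2 = 1849/4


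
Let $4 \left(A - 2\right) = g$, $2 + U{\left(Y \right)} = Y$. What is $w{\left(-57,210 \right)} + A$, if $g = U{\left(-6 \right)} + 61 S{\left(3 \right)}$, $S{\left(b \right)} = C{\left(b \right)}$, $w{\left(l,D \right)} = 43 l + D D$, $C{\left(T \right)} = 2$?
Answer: $\frac{83359}{2} \approx 41680.0$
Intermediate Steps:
$U{\left(Y \right)} = -2 + Y$
$w{\left(l,D \right)} = D^{2} + 43 l$ ($w{\left(l,D \right)} = 43 l + D^{2} = D^{2} + 43 l$)
$S{\left(b \right)} = 2$
$g = 114$ ($g = \left(-2 - 6\right) + 61 \cdot 2 = -8 + 122 = 114$)
$A = \frac{61}{2}$ ($A = 2 + \frac{1}{4} \cdot 114 = 2 + \frac{57}{2} = \frac{61}{2} \approx 30.5$)
$w{\left(-57,210 \right)} + A = \left(210^{2} + 43 \left(-57\right)\right) + \frac{61}{2} = \left(44100 - 2451\right) + \frac{61}{2} = 41649 + \frac{61}{2} = \frac{83359}{2}$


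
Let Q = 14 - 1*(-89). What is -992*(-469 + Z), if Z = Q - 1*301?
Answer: 661664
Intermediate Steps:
Q = 103 (Q = 14 + 89 = 103)
Z = -198 (Z = 103 - 1*301 = 103 - 301 = -198)
-992*(-469 + Z) = -992*(-469 - 198) = -992*(-667) = 661664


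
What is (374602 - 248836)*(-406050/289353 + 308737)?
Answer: 3745041968115342/96451 ≈ 3.8828e+10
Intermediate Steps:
(374602 - 248836)*(-406050/289353 + 308737) = 125766*(-406050*1/289353 + 308737) = 125766*(-135350/96451 + 308737) = 125766*(29777857037/96451) = 3745041968115342/96451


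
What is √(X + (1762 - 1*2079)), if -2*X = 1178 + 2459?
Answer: I*√8542/2 ≈ 46.211*I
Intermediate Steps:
X = -3637/2 (X = -(1178 + 2459)/2 = -½*3637 = -3637/2 ≈ -1818.5)
√(X + (1762 - 1*2079)) = √(-3637/2 + (1762 - 1*2079)) = √(-3637/2 + (1762 - 2079)) = √(-3637/2 - 317) = √(-4271/2) = I*√8542/2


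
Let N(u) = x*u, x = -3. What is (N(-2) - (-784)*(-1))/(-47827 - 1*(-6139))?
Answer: 389/20844 ≈ 0.018662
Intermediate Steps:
N(u) = -3*u
(N(-2) - (-784)*(-1))/(-47827 - 1*(-6139)) = (-3*(-2) - (-784)*(-1))/(-47827 - 1*(-6139)) = (6 - 98*8)/(-47827 + 6139) = (6 - 784)/(-41688) = -778*(-1/41688) = 389/20844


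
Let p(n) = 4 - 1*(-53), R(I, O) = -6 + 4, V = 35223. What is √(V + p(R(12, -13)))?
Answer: 84*√5 ≈ 187.83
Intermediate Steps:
R(I, O) = -2
p(n) = 57 (p(n) = 4 + 53 = 57)
√(V + p(R(12, -13))) = √(35223 + 57) = √35280 = 84*√5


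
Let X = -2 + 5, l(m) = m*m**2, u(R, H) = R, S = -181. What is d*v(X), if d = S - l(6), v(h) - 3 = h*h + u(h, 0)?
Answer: -5955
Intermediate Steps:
l(m) = m**3
X = 3
v(h) = 3 + h + h**2 (v(h) = 3 + (h*h + h) = 3 + (h**2 + h) = 3 + (h + h**2) = 3 + h + h**2)
d = -397 (d = -181 - 1*6**3 = -181 - 1*216 = -181 - 216 = -397)
d*v(X) = -397*(3 + 3 + 3**2) = -397*(3 + 3 + 9) = -397*15 = -5955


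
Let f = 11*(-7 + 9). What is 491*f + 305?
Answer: 11107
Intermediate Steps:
f = 22 (f = 11*2 = 22)
491*f + 305 = 491*22 + 305 = 10802 + 305 = 11107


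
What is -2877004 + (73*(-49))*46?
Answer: -3041546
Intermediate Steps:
-2877004 + (73*(-49))*46 = -2877004 - 3577*46 = -2877004 - 164542 = -3041546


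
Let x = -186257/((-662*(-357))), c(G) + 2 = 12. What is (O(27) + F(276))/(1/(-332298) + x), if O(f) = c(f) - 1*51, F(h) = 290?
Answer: -1629566297289/5157755410 ≈ -315.94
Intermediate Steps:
c(G) = 10 (c(G) = -2 + 12 = 10)
x = -186257/236334 ≈ -0.78811
O(f) = -41 (O(f) = 10 - 1*51 = 10 - 51 = -41)
(O(27) + F(276))/(1/(-332298) + x) = (-41 + 290)/(1/(-332298) - 186257/236334) = 249/(-1/332298 - 186257/236334) = 249/(-5157755410/6544442961) = 249*(-6544442961/5157755410) = -1629566297289/5157755410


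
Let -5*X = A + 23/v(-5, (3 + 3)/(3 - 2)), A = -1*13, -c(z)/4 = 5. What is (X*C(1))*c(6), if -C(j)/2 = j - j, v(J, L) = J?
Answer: 0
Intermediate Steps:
c(z) = -20 (c(z) = -4*5 = -20)
A = -13
X = 88/25 (X = -(-13 + 23/(-5))/5 = -(-13 + 23*(-⅕))/5 = -(-13 - 23/5)/5 = -⅕*(-88/5) = 88/25 ≈ 3.5200)
C(j) = 0 (C(j) = -2*(j - j) = -2*0 = 0)
(X*C(1))*c(6) = ((88/25)*0)*(-20) = 0*(-20) = 0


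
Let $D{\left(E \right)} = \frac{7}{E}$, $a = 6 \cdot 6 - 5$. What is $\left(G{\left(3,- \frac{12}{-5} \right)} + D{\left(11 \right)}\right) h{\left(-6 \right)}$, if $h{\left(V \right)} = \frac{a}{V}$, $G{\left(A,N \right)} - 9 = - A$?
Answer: $- \frac{2263}{66} \approx -34.288$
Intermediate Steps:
$a = 31$ ($a = 36 - 5 = 31$)
$G{\left(A,N \right)} = 9 - A$
$h{\left(V \right)} = \frac{31}{V}$
$\left(G{\left(3,- \frac{12}{-5} \right)} + D{\left(11 \right)}\right) h{\left(-6 \right)} = \left(\left(9 - 3\right) + \frac{7}{11}\right) \frac{31}{-6} = \left(\left(9 - 3\right) + 7 \cdot \frac{1}{11}\right) 31 \left(- \frac{1}{6}\right) = \left(6 + \frac{7}{11}\right) \left(- \frac{31}{6}\right) = \frac{73}{11} \left(- \frac{31}{6}\right) = - \frac{2263}{66}$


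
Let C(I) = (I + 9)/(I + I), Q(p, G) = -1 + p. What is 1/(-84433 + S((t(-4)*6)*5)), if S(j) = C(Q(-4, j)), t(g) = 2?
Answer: -5/422167 ≈ -1.1844e-5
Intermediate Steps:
C(I) = (9 + I)/(2*I) (C(I) = (9 + I)/((2*I)) = (9 + I)*(1/(2*I)) = (9 + I)/(2*I))
S(j) = -⅖ (S(j) = (9 + (-1 - 4))/(2*(-1 - 4)) = (½)*(9 - 5)/(-5) = (½)*(-⅕)*4 = -⅖)
1/(-84433 + S((t(-4)*6)*5)) = 1/(-84433 - ⅖) = 1/(-422167/5) = -5/422167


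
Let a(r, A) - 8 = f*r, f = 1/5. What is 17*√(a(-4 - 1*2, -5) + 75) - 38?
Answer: -38 + 17*√2045/5 ≈ 115.75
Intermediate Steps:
f = ⅕ (f = 1*(⅕) = ⅕ ≈ 0.20000)
a(r, A) = 8 + r/5
17*√(a(-4 - 1*2, -5) + 75) - 38 = 17*√((8 + (-4 - 1*2)/5) + 75) - 38 = 17*√((8 + (-4 - 2)/5) + 75) - 38 = 17*√((8 + (⅕)*(-6)) + 75) - 38 = 17*√((8 - 6/5) + 75) - 38 = 17*√(34/5 + 75) - 38 = 17*√(409/5) - 38 = 17*(√2045/5) - 38 = 17*√2045/5 - 38 = -38 + 17*√2045/5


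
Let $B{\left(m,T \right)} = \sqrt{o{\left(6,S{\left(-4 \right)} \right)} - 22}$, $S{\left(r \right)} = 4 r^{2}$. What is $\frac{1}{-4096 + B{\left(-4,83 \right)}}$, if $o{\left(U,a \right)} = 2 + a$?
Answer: $- \frac{1024}{4194293} - \frac{\sqrt{11}}{8388586} \approx -0.00024454$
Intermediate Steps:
$B{\left(m,T \right)} = 2 \sqrt{11}$ ($B{\left(m,T \right)} = \sqrt{\left(2 + 4 \left(-4\right)^{2}\right) - 22} = \sqrt{\left(2 + 4 \cdot 16\right) - 22} = \sqrt{\left(2 + 64\right) - 22} = \sqrt{66 - 22} = \sqrt{44} = 2 \sqrt{11}$)
$\frac{1}{-4096 + B{\left(-4,83 \right)}} = \frac{1}{-4096 + 2 \sqrt{11}}$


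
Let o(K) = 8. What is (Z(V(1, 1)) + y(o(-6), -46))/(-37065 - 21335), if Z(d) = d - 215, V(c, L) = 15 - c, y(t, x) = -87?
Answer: 9/1825 ≈ 0.0049315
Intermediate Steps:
Z(d) = -215 + d
(Z(V(1, 1)) + y(o(-6), -46))/(-37065 - 21335) = ((-215 + (15 - 1*1)) - 87)/(-37065 - 21335) = ((-215 + (15 - 1)) - 87)/(-58400) = ((-215 + 14) - 87)*(-1/58400) = (-201 - 87)*(-1/58400) = -288*(-1/58400) = 9/1825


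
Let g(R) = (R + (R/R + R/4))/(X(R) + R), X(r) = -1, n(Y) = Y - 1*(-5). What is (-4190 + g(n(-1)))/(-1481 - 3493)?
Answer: 698/829 ≈ 0.84198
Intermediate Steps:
n(Y) = 5 + Y (n(Y) = Y + 5 = 5 + Y)
g(R) = (1 + 5*R/4)/(-1 + R) (g(R) = (R + (R/R + R/4))/(-1 + R) = (R + (1 + R*(1/4)))/(-1 + R) = (R + (1 + R/4))/(-1 + R) = (1 + 5*R/4)/(-1 + R))
(-4190 + g(n(-1)))/(-1481 - 3493) = (-4190 + (4 + 5*(5 - 1))/(4*(-1 + (5 - 1))))/(-1481 - 3493) = (-4190 + (4 + 5*4)/(4*(-1 + 4)))/(-4974) = (-4190 + (1/4)*(4 + 20)/3)*(-1/4974) = (-4190 + (1/4)*(1/3)*24)*(-1/4974) = (-4190 + 2)*(-1/4974) = -4188*(-1/4974) = 698/829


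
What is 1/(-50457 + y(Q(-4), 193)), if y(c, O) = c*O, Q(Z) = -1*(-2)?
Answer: -1/50071 ≈ -1.9972e-5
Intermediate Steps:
Q(Z) = 2
y(c, O) = O*c
1/(-50457 + y(Q(-4), 193)) = 1/(-50457 + 193*2) = 1/(-50457 + 386) = 1/(-50071) = -1/50071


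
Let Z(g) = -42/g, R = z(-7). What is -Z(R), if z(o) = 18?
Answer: 7/3 ≈ 2.3333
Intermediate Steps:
R = 18
-Z(R) = -(-42)/18 = -1*(-7/3) = 7/3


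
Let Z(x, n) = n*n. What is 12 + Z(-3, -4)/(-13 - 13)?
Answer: 148/13 ≈ 11.385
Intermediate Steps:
Z(x, n) = n²
12 + Z(-3, -4)/(-13 - 13) = 12 + (-4)²/(-13 - 13) = 12 + 16/(-26) = 12 - 1/26*16 = 12 - 8/13 = 148/13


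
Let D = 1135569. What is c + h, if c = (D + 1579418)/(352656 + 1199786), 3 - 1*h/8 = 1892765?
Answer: -23507223083445/1552442 ≈ -1.5142e+7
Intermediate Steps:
h = -15142096 (h = 24 - 8*1892765 = 24 - 15142120 = -15142096)
c = 2714987/1552442 (c = (1135569 + 1579418)/(352656 + 1199786) = 2714987/1552442 ≈ 1.7488)
c + h = 2714987/1552442 - 15142096 = -23507223083445/1552442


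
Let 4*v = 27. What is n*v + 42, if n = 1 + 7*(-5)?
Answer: -375/2 ≈ -187.50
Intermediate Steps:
v = 27/4 (v = (¼)*27 = 27/4 ≈ 6.7500)
n = -34 (n = 1 - 35 = -34)
n*v + 42 = -34*27/4 + 42 = -459/2 + 42 = -375/2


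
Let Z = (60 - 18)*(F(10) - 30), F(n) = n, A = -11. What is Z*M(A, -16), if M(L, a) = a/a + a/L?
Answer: -22680/11 ≈ -2061.8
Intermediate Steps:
M(L, a) = 1 + a/L
Z = -840 (Z = (60 - 18)*(10 - 30) = 42*(-20) = -840)
Z*M(A, -16) = -840*(-11 - 16)/(-11) = -(-840)*(-27)/11 = -840*27/11 = -22680/11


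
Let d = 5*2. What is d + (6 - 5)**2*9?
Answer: 19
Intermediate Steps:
d = 10
d + (6 - 5)**2*9 = 10 + (6 - 5)**2*9 = 10 + 1**2*9 = 10 + 1*9 = 10 + 9 = 19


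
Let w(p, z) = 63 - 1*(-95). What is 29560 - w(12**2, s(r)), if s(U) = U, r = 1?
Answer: 29402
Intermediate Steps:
w(p, z) = 158 (w(p, z) = 63 + 95 = 158)
29560 - w(12**2, s(r)) = 29560 - 1*158 = 29560 - 158 = 29402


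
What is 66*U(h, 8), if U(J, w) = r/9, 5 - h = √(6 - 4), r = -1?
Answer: -22/3 ≈ -7.3333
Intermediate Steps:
h = 5 - √2 (h = 5 - √(6 - 4) = 5 - √2 ≈ 3.5858)
U(J, w) = -⅑ (U(J, w) = -1/9 = -1*⅑ = -⅑)
66*U(h, 8) = 66*(-⅑) = -22/3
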